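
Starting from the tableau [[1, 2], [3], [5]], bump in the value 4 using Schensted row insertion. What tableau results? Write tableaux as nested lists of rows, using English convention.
4 is larger than every entry of row 1, so it is appended to row 1. The new tableau is [[1, 2, 4], [3], [5]].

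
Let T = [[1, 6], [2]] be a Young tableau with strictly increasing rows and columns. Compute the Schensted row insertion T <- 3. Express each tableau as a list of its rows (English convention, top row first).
In row 1, 3 replaces 6 (the leftmost entry greater than 3); 6 is bumped to row 2. 6 is appended to row 2. The new tableau is [[1, 3], [2, 6]].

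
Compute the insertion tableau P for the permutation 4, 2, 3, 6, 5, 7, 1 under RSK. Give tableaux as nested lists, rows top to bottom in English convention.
Insert 4: appended to row 1. P = [[4]].
Insert 2: 2 bumps 4 from row 1; 4 starts row 2. P = [[2], [4]].
Insert 3: appended to row 1. P = [[2, 3], [4]].
Insert 6: appended to row 1. P = [[2, 3, 6], [4]].
Insert 5: 5 bumps 6 from row 1; 6 appends to row 2. P = [[2, 3, 5], [4, 6]].
Insert 7: appended to row 1. P = [[2, 3, 5, 7], [4, 6]].
Insert 1: 1 bumps 2 from row 1; 2 bumps 4 from row 2; 4 starts row 3. P = [[1, 3, 5, 7], [2, 6], [4]].

So P = [[1, 3, 5, 7], [2, 6], [4]].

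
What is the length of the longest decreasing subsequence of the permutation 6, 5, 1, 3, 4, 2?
4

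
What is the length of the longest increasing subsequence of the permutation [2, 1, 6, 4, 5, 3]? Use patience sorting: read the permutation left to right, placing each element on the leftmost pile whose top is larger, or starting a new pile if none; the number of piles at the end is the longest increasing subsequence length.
3

2: new pile. tops = [2]
1: onto pile 1 (replacing 2). tops = [1]
6: new pile. tops = [1, 6]
4: onto pile 2 (replacing 6). tops = [1, 4]
5: new pile. tops = [1, 4, 5]
3: onto pile 2 (replacing 4). tops = [1, 3, 5]

3 piles, so the longest increasing subsequence has length 3.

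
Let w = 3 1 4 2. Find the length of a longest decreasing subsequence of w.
2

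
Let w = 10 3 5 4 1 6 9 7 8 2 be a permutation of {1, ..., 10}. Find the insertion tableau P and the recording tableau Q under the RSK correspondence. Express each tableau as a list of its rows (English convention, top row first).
P = [[1, 2, 6, 7, 8], [3, 4], [5, 9], [10]], Q = [[1, 3, 6, 7, 9], [2, 8], [4, 10], [5]]

Insert each entry of the permutation into P by Schensted row insertion, recording in Q the position of each new cell.

Insert 10: appended to row 1. P = [[10]].
Insert 3: 3 bumps 10 from row 1; 10 starts row 2. P = [[3], [10]].
Insert 5: appended to row 1. P = [[3, 5], [10]].
Insert 4: 4 bumps 5 from row 1; 5 bumps 10 from row 2; 10 starts row 3. P = [[3, 4], [5], [10]].
Insert 1: 1 bumps 3 from row 1; 3 bumps 5 from row 2; 5 bumps 10 from row 3; 10 starts row 4. P = [[1, 4], [3], [5], [10]].
Insert 6: appended to row 1. P = [[1, 4, 6], [3], [5], [10]].
Insert 9: appended to row 1. P = [[1, 4, 6, 9], [3], [5], [10]].
Insert 7: 7 bumps 9 from row 1; 9 appends to row 2. P = [[1, 4, 6, 7], [3, 9], [5], [10]].
Insert 8: appended to row 1. P = [[1, 4, 6, 7, 8], [3, 9], [5], [10]].
Insert 2: 2 bumps 4 from row 1; 4 bumps 9 from row 2; 9 appends to row 3. P = [[1, 2, 6, 7, 8], [3, 4], [5, 9], [10]].

So P = [[1, 2, 6, 7, 8], [3, 4], [5, 9], [10]], Q = [[1, 3, 6, 7, 9], [2, 8], [4, 10], [5]].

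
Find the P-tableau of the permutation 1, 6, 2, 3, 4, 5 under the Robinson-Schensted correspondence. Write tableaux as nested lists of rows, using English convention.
P = [[1, 2, 3, 4, 5], [6]]

Insert 1: appended to row 1. P = [[1]].
Insert 6: appended to row 1. P = [[1, 6]].
Insert 2: 2 bumps 6 from row 1; 6 starts row 2. P = [[1, 2], [6]].
Insert 3: appended to row 1. P = [[1, 2, 3], [6]].
Insert 4: appended to row 1. P = [[1, 2, 3, 4], [6]].
Insert 5: appended to row 1. P = [[1, 2, 3, 4, 5], [6]].

So P = [[1, 2, 3, 4, 5], [6]].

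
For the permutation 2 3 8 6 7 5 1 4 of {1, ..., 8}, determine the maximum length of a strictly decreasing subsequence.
4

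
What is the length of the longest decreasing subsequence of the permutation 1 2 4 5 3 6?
2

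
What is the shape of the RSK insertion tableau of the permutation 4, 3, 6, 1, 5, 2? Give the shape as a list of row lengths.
[2, 2, 2]

Row-insert each entry into an empty tableau.

After inserting 4: P = [[4]].
After inserting 3: P = [[3], [4]].
After inserting 6: P = [[3, 6], [4]].
After inserting 1: P = [[1, 6], [3], [4]].
After inserting 5: P = [[1, 5], [3, 6], [4]].
After inserting 2: P = [[1, 2], [3, 5], [4, 6]].

The final insertion tableau P = [[1, 2], [3, 5], [4, 6]] has shape [2, 2, 2].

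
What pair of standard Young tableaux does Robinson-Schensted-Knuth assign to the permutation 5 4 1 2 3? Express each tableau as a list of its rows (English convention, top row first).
P = [[1, 2, 3], [4], [5]], Q = [[1, 4, 5], [2], [3]]

Insert each entry of the permutation into P by Schensted row insertion, recording in Q the position of each new cell.

Insert 5: appended to row 1. P = [[5]].
Insert 4: 4 bumps 5 from row 1; 5 starts row 2. P = [[4], [5]].
Insert 1: 1 bumps 4 from row 1; 4 bumps 5 from row 2; 5 starts row 3. P = [[1], [4], [5]].
Insert 2: appended to row 1. P = [[1, 2], [4], [5]].
Insert 3: appended to row 1. P = [[1, 2, 3], [4], [5]].

So P = [[1, 2, 3], [4], [5]], Q = [[1, 4, 5], [2], [3]].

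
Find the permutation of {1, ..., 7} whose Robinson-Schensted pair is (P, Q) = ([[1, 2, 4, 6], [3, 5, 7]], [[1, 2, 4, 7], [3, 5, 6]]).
Reverse the RSK construction: for i from n down to 1, find the cell of Q containing i, remove the entry at that cell from P, and reverse-bump it up through P; the value ejected from row 1 is w(i).

Step i=7: Q has 7 at row 1, column 4; remove that cell from P, ejecting 6. So w(7) = 6. P is now [[1, 2, 4], [3, 5, 7]].
Step i=6: Q has 6 at row 2, column 3; remove 7 from row 2 of P and reverse-bump: 7 enters row 1 and ejects 4. So w(6) = 4. P is now [[1, 2, 7], [3, 5]].
Step i=5: Q has 5 at row 2, column 2; remove 5 from row 2 of P and reverse-bump: 5 enters row 1 and ejects 2. So w(5) = 2. P is now [[1, 5, 7], [3]].
Step i=4: Q has 4 at row 1, column 3; remove that cell from P, ejecting 7. So w(4) = 7. P is now [[1, 5], [3]].
Step i=3: Q has 3 at row 2, column 1; remove 3 from row 2 of P and reverse-bump: 3 enters row 1 and ejects 1. So w(3) = 1. P is now [[3, 5]].
Step i=2: Q has 2 at row 1, column 2; remove that cell from P, ejecting 5. So w(2) = 5. P is now [[3]].
Step i=1: Q has 1 at row 1, column 1; remove that cell from P, ejecting 3. So w(1) = 3. P is now [].

So w = 3 5 1 7 2 4 6.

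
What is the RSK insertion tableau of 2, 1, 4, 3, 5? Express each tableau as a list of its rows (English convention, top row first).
P = [[1, 3, 5], [2, 4]]

After inserting 2: P = [[2]].
After inserting 1: P = [[1], [2]].
After inserting 4: P = [[1, 4], [2]].
After inserting 3: P = [[1, 3], [2, 4]].
After inserting 5: P = [[1, 3, 5], [2, 4]].

So P = [[1, 3, 5], [2, 4]].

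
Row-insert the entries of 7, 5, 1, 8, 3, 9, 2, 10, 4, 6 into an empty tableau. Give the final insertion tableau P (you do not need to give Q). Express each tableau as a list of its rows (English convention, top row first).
Insert 7: appended to row 1. P = [[7]].
Insert 5: 5 bumps 7 from row 1; 7 starts row 2. P = [[5], [7]].
Insert 1: 1 bumps 5 from row 1; 5 bumps 7 from row 2; 7 starts row 3. P = [[1], [5], [7]].
Insert 8: appended to row 1. P = [[1, 8], [5], [7]].
Insert 3: 3 bumps 8 from row 1; 8 appends to row 2. P = [[1, 3], [5, 8], [7]].
Insert 9: appended to row 1. P = [[1, 3, 9], [5, 8], [7]].
Insert 2: 2 bumps 3 from row 1; 3 bumps 5 from row 2; 5 bumps 7 from row 3; 7 starts row 4. P = [[1, 2, 9], [3, 8], [5], [7]].
Insert 10: appended to row 1. P = [[1, 2, 9, 10], [3, 8], [5], [7]].
Insert 4: 4 bumps 9 from row 1; 9 appends to row 2. P = [[1, 2, 4, 10], [3, 8, 9], [5], [7]].
Insert 6: 6 bumps 10 from row 1; 10 appends to row 2. P = [[1, 2, 4, 6], [3, 8, 9, 10], [5], [7]].

So P = [[1, 2, 4, 6], [3, 8, 9, 10], [5], [7]].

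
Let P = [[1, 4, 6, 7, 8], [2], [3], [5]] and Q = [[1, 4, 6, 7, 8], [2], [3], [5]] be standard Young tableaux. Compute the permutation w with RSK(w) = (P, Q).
Reverse the RSK construction: for i from n down to 1, find the cell of Q containing i, remove the entry at that cell from P, and reverse-bump it up through P; the value ejected from row 1 is w(i).

Step i=8: Q has 8 at row 1, column 5; remove that cell from P, ejecting 8. So w(8) = 8. P is now [[1, 4, 6, 7], [2], [3], [5]].
Step i=7: Q has 7 at row 1, column 4; remove that cell from P, ejecting 7. So w(7) = 7. P is now [[1, 4, 6], [2], [3], [5]].
Step i=6: Q has 6 at row 1, column 3; remove that cell from P, ejecting 6. So w(6) = 6. P is now [[1, 4], [2], [3], [5]].
Step i=5: Q has 5 at row 4, column 1; remove 5 from row 4 of P and reverse-bump: 5 enters row 3 and ejects 3; 3 enters row 2 and ejects 2; 2 enters row 1 and ejects 1. So w(5) = 1. P is now [[2, 4], [3], [5]].
Step i=4: Q has 4 at row 1, column 2; remove that cell from P, ejecting 4. So w(4) = 4. P is now [[2], [3], [5]].
Step i=3: Q has 3 at row 3, column 1; remove 5 from row 3 of P and reverse-bump: 5 enters row 2 and ejects 3; 3 enters row 1 and ejects 2. So w(3) = 2. P is now [[3], [5]].
Step i=2: Q has 2 at row 2, column 1; remove 5 from row 2 of P and reverse-bump: 5 enters row 1 and ejects 3. So w(2) = 3. P is now [[5]].
Step i=1: Q has 1 at row 1, column 1; remove that cell from P, ejecting 5. So w(1) = 5. P is now [].

So w = 5 3 2 4 1 6 7 8.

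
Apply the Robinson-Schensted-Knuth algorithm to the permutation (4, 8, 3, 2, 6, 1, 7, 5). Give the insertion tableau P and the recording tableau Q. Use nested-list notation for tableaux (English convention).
Insert each entry of the permutation into P by Schensted row insertion, recording in Q the position of each new cell.

Insert 4: appended to row 1. P = [[4]].
Insert 8: appended to row 1. P = [[4, 8]].
Insert 3: 3 bumps 4 from row 1; 4 starts row 2. P = [[3, 8], [4]].
Insert 2: 2 bumps 3 from row 1; 3 bumps 4 from row 2; 4 starts row 3. P = [[2, 8], [3], [4]].
Insert 6: 6 bumps 8 from row 1; 8 appends to row 2. P = [[2, 6], [3, 8], [4]].
Insert 1: 1 bumps 2 from row 1; 2 bumps 3 from row 2; 3 bumps 4 from row 3; 4 starts row 4. P = [[1, 6], [2, 8], [3], [4]].
Insert 7: appended to row 1. P = [[1, 6, 7], [2, 8], [3], [4]].
Insert 5: 5 bumps 6 from row 1; 6 bumps 8 from row 2; 8 appends to row 3. P = [[1, 5, 7], [2, 6], [3, 8], [4]].

So P = [[1, 5, 7], [2, 6], [3, 8], [4]], Q = [[1, 2, 7], [3, 5], [4, 8], [6]].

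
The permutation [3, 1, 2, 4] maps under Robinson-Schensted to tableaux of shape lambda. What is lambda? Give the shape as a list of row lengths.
[3, 1]

Row-insert each entry into an empty tableau.

After inserting 3: P = [[3]].
After inserting 1: P = [[1], [3]].
After inserting 2: P = [[1, 2], [3]].
After inserting 4: P = [[1, 2, 4], [3]].

The final insertion tableau P = [[1, 2, 4], [3]] has shape [3, 1].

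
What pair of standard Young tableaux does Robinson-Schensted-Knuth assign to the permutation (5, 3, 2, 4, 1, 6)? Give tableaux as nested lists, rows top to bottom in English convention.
Insert each entry of the permutation into P by Schensted row insertion, recording in Q the position of each new cell.

After inserting 5: P = [[5]].
After inserting 3: P = [[3], [5]].
After inserting 2: P = [[2], [3], [5]].
After inserting 4: P = [[2, 4], [3], [5]].
After inserting 1: P = [[1, 4], [2], [3], [5]].
After inserting 6: P = [[1, 4, 6], [2], [3], [5]].

So P = [[1, 4, 6], [2], [3], [5]], Q = [[1, 4, 6], [2], [3], [5]].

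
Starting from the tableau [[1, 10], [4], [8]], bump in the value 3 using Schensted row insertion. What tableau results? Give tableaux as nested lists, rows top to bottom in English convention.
In row 1, 3 replaces 10 (the leftmost entry greater than 3); 10 is bumped to row 2. 10 is appended to row 2. The new tableau is [[1, 3], [4, 10], [8]].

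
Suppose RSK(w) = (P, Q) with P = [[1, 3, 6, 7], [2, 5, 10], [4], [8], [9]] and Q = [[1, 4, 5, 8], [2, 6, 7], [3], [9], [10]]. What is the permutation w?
Reverse the RSK construction: for i from n down to 1, find the cell of Q containing i, remove the entry at that cell from P, and reverse-bump it up through P; the value ejected from row 1 is w(i).

Step i=10: Q has 10 at row 5, column 1; remove 9 from row 5 of P and reverse-bump: 9 enters row 4 and ejects 8; 8 enters row 3 and ejects 4; 4 enters row 2 and ejects 2; 2 enters row 1 and ejects 1. So w(10) = 1. P is now [[2, 3, 6, 7], [4, 5, 10], [8], [9]].
Step i=9: Q has 9 at row 4, column 1; remove 9 from row 4 of P and reverse-bump: 9 enters row 3 and ejects 8; 8 enters row 2 and ejects 5; 5 enters row 1 and ejects 3. So w(9) = 3. P is now [[2, 5, 6, 7], [4, 8, 10], [9]].
Step i=8: Q has 8 at row 1, column 4; remove that cell from P, ejecting 7. So w(8) = 7. P is now [[2, 5, 6], [4, 8, 10], [9]].
Step i=7: Q has 7 at row 2, column 3; remove 10 from row 2 of P and reverse-bump: 10 enters row 1 and ejects 6. So w(7) = 6. P is now [[2, 5, 10], [4, 8], [9]].
Step i=6: Q has 6 at row 2, column 2; remove 8 from row 2 of P and reverse-bump: 8 enters row 1 and ejects 5. So w(6) = 5. P is now [[2, 8, 10], [4], [9]].
Step i=5: Q has 5 at row 1, column 3; remove that cell from P, ejecting 10. So w(5) = 10. P is now [[2, 8], [4], [9]].
Step i=4: Q has 4 at row 1, column 2; remove that cell from P, ejecting 8. So w(4) = 8. P is now [[2], [4], [9]].
Step i=3: Q has 3 at row 3, column 1; remove 9 from row 3 of P and reverse-bump: 9 enters row 2 and ejects 4; 4 enters row 1 and ejects 2. So w(3) = 2. P is now [[4], [9]].
Step i=2: Q has 2 at row 2, column 1; remove 9 from row 2 of P and reverse-bump: 9 enters row 1 and ejects 4. So w(2) = 4. P is now [[9]].
Step i=1: Q has 1 at row 1, column 1; remove that cell from P, ejecting 9. So w(1) = 9. P is now [].

So w = 9 4 2 8 10 5 6 7 3 1.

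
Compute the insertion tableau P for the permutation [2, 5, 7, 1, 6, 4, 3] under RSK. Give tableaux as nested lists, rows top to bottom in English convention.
Insert 2: appended to row 1. P = [[2]].
Insert 5: appended to row 1. P = [[2, 5]].
Insert 7: appended to row 1. P = [[2, 5, 7]].
Insert 1: 1 bumps 2 from row 1; 2 starts row 2. P = [[1, 5, 7], [2]].
Insert 6: 6 bumps 7 from row 1; 7 appends to row 2. P = [[1, 5, 6], [2, 7]].
Insert 4: 4 bumps 5 from row 1; 5 bumps 7 from row 2; 7 starts row 3. P = [[1, 4, 6], [2, 5], [7]].
Insert 3: 3 bumps 4 from row 1; 4 bumps 5 from row 2; 5 bumps 7 from row 3; 7 starts row 4. P = [[1, 3, 6], [2, 4], [5], [7]].

So P = [[1, 3, 6], [2, 4], [5], [7]].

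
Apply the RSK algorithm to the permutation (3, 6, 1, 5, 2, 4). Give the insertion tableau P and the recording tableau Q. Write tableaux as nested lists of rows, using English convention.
P = [[1, 2, 4], [3, 5], [6]], Q = [[1, 2, 6], [3, 4], [5]]

Insert each entry of the permutation into P by Schensted row insertion, recording in Q the position of each new cell.

After inserting 3: P = [[3]].
After inserting 6: P = [[3, 6]].
After inserting 1: P = [[1, 6], [3]].
After inserting 5: P = [[1, 5], [3, 6]].
After inserting 2: P = [[1, 2], [3, 5], [6]].
After inserting 4: P = [[1, 2, 4], [3, 5], [6]].

So P = [[1, 2, 4], [3, 5], [6]], Q = [[1, 2, 6], [3, 4], [5]].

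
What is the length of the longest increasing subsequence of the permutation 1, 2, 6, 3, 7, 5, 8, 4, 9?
6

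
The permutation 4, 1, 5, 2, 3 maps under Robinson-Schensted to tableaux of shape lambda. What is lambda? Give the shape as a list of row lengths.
Row-insert each entry into an empty tableau.

After inserting 4: P = [[4]].
After inserting 1: P = [[1], [4]].
After inserting 5: P = [[1, 5], [4]].
After inserting 2: P = [[1, 2], [4, 5]].
After inserting 3: P = [[1, 2, 3], [4, 5]].

The final insertion tableau P = [[1, 2, 3], [4, 5]] has shape [3, 2].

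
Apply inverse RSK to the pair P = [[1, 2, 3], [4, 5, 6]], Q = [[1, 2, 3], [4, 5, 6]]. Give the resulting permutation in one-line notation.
4 5 6 1 2 3

Reverse the RSK construction: for i from n down to 1, find the cell of Q containing i, remove the entry at that cell from P, and reverse-bump it up through P; the value ejected from row 1 is w(i).

Step i=6: Q has 6 at row 2, column 3; remove 6 from row 2 of P and reverse-bump: 6 enters row 1 and ejects 3. So w(6) = 3. P is now [[1, 2, 6], [4, 5]].
Step i=5: Q has 5 at row 2, column 2; remove 5 from row 2 of P and reverse-bump: 5 enters row 1 and ejects 2. So w(5) = 2. P is now [[1, 5, 6], [4]].
Step i=4: Q has 4 at row 2, column 1; remove 4 from row 2 of P and reverse-bump: 4 enters row 1 and ejects 1. So w(4) = 1. P is now [[4, 5, 6]].
Step i=3: Q has 3 at row 1, column 3; remove that cell from P, ejecting 6. So w(3) = 6. P is now [[4, 5]].
Step i=2: Q has 2 at row 1, column 2; remove that cell from P, ejecting 5. So w(2) = 5. P is now [[4]].
Step i=1: Q has 1 at row 1, column 1; remove that cell from P, ejecting 4. So w(1) = 4. P is now [].

So w = 4 5 6 1 2 3.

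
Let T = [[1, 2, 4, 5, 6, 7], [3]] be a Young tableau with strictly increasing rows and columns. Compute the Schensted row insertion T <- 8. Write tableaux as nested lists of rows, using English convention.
8 is larger than every entry of row 1, so it is appended to row 1. The new tableau is [[1, 2, 4, 5, 6, 7, 8], [3]].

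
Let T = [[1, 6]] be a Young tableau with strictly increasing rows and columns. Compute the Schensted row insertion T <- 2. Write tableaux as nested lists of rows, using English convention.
In row 1, 2 replaces 6 (the leftmost entry greater than 2); 6 is bumped to row 2. 6 starts a new row 2. The new tableau is [[1, 2], [6]].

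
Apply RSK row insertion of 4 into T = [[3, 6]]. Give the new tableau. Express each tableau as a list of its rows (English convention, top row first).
[[3, 4], [6]]

In row 1, 4 replaces 6 (the leftmost entry greater than 4); 6 is bumped to row 2. 6 starts a new row 2. The new tableau is [[3, 4], [6]].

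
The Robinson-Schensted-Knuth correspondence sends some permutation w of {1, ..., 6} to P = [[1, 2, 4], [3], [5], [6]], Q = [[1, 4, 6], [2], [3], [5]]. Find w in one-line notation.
Reverse the RSK construction: for i from n down to 1, find the cell of Q containing i, remove the entry at that cell from P, and reverse-bump it up through P; the value ejected from row 1 is w(i).

Step i=6: Q has 6 at row 1, column 3; remove that cell from P, ejecting 4. So w(6) = 4. P is now [[1, 2], [3], [5], [6]].
Step i=5: Q has 5 at row 4, column 1; remove 6 from row 4 of P and reverse-bump: 6 enters row 3 and ejects 5; 5 enters row 2 and ejects 3; 3 enters row 1 and ejects 2. So w(5) = 2. P is now [[1, 3], [5], [6]].
Step i=4: Q has 4 at row 1, column 2; remove that cell from P, ejecting 3. So w(4) = 3. P is now [[1], [5], [6]].
Step i=3: Q has 3 at row 3, column 1; remove 6 from row 3 of P and reverse-bump: 6 enters row 2 and ejects 5; 5 enters row 1 and ejects 1. So w(3) = 1. P is now [[5], [6]].
Step i=2: Q has 2 at row 2, column 1; remove 6 from row 2 of P and reverse-bump: 6 enters row 1 and ejects 5. So w(2) = 5. P is now [[6]].
Step i=1: Q has 1 at row 1, column 1; remove that cell from P, ejecting 6. So w(1) = 6. P is now [].

So w = 6 5 1 3 2 4.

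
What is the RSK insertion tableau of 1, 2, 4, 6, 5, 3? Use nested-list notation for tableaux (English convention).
P = [[1, 2, 3, 5], [4], [6]]

After inserting 1: P = [[1]].
After inserting 2: P = [[1, 2]].
After inserting 4: P = [[1, 2, 4]].
After inserting 6: P = [[1, 2, 4, 6]].
After inserting 5: P = [[1, 2, 4, 5], [6]].
After inserting 3: P = [[1, 2, 3, 5], [4], [6]].

So P = [[1, 2, 3, 5], [4], [6]].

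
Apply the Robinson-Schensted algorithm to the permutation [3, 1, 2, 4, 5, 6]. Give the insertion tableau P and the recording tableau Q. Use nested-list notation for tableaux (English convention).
P = [[1, 2, 4, 5, 6], [3]], Q = [[1, 3, 4, 5, 6], [2]]

Insert each entry of the permutation into P by Schensted row insertion, recording in Q the position of each new cell.

Insert 3: appended to row 1. P = [[3]].
Insert 1: 1 bumps 3 from row 1; 3 starts row 2. P = [[1], [3]].
Insert 2: appended to row 1. P = [[1, 2], [3]].
Insert 4: appended to row 1. P = [[1, 2, 4], [3]].
Insert 5: appended to row 1. P = [[1, 2, 4, 5], [3]].
Insert 6: appended to row 1. P = [[1, 2, 4, 5, 6], [3]].

So P = [[1, 2, 4, 5, 6], [3]], Q = [[1, 3, 4, 5, 6], [2]].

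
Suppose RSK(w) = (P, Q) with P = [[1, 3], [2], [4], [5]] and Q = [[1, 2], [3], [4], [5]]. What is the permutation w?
Reverse the RSK construction: for i from n down to 1, find the cell of Q containing i, remove the entry at that cell from P, and reverse-bump it up through P; the value ejected from row 1 is w(i).

Step i=5: Q has 5 at row 4, column 1; remove 5 from row 4 of P and reverse-bump: 5 enters row 3 and ejects 4; 4 enters row 2 and ejects 2; 2 enters row 1 and ejects 1. So w(5) = 1. P is now [[2, 3], [4], [5]].
Step i=4: Q has 4 at row 3, column 1; remove 5 from row 3 of P and reverse-bump: 5 enters row 2 and ejects 4; 4 enters row 1 and ejects 3. So w(4) = 3. P is now [[2, 4], [5]].
Step i=3: Q has 3 at row 2, column 1; remove 5 from row 2 of P and reverse-bump: 5 enters row 1 and ejects 4. So w(3) = 4. P is now [[2, 5]].
Step i=2: Q has 2 at row 1, column 2; remove that cell from P, ejecting 5. So w(2) = 5. P is now [[2]].
Step i=1: Q has 1 at row 1, column 1; remove that cell from P, ejecting 2. So w(1) = 2. P is now [].

So w = 2 5 4 3 1.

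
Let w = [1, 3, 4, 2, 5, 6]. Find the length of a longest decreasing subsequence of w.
2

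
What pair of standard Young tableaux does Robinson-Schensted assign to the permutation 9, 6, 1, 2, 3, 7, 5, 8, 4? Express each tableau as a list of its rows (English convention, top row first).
P = [[1, 2, 3, 4, 8], [5, 7], [6], [9]], Q = [[1, 4, 5, 6, 8], [2, 7], [3], [9]]

Insert each entry of the permutation into P by Schensted row insertion, recording in Q the position of each new cell.

Insert 9: appended to row 1. P = [[9]], Q = [[1]].
Insert 6: 6 bumps 9 from row 1; 9 starts row 2. P = [[6], [9]], Q = [[1], [2]].
Insert 1: 1 bumps 6 from row 1; 6 bumps 9 from row 2; 9 starts row 3. P = [[1], [6], [9]], Q = [[1], [2], [3]].
Insert 2: appended to row 1. P = [[1, 2], [6], [9]], Q = [[1, 4], [2], [3]].
Insert 3: appended to row 1. P = [[1, 2, 3], [6], [9]], Q = [[1, 4, 5], [2], [3]].
Insert 7: appended to row 1. P = [[1, 2, 3, 7], [6], [9]], Q = [[1, 4, 5, 6], [2], [3]].
Insert 5: 5 bumps 7 from row 1; 7 appends to row 2. P = [[1, 2, 3, 5], [6, 7], [9]], Q = [[1, 4, 5, 6], [2, 7], [3]].
Insert 8: appended to row 1. P = [[1, 2, 3, 5, 8], [6, 7], [9]], Q = [[1, 4, 5, 6, 8], [2, 7], [3]].
Insert 4: 4 bumps 5 from row 1; 5 bumps 6 from row 2; 6 bumps 9 from row 3; 9 starts row 4. P = [[1, 2, 3, 4, 8], [5, 7], [6], [9]], Q = [[1, 4, 5, 6, 8], [2, 7], [3], [9]].

So P = [[1, 2, 3, 4, 8], [5, 7], [6], [9]], Q = [[1, 4, 5, 6, 8], [2, 7], [3], [9]].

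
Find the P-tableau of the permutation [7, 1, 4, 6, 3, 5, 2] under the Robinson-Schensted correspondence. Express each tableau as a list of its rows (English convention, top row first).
Insert 7: appended to row 1. P = [[7]].
Insert 1: 1 bumps 7 from row 1; 7 starts row 2. P = [[1], [7]].
Insert 4: appended to row 1. P = [[1, 4], [7]].
Insert 6: appended to row 1. P = [[1, 4, 6], [7]].
Insert 3: 3 bumps 4 from row 1; 4 bumps 7 from row 2; 7 starts row 3. P = [[1, 3, 6], [4], [7]].
Insert 5: 5 bumps 6 from row 1; 6 appends to row 2. P = [[1, 3, 5], [4, 6], [7]].
Insert 2: 2 bumps 3 from row 1; 3 bumps 4 from row 2; 4 bumps 7 from row 3; 7 starts row 4. P = [[1, 2, 5], [3, 6], [4], [7]].

So P = [[1, 2, 5], [3, 6], [4], [7]].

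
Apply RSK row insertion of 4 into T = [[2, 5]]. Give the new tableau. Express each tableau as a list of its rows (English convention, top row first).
In row 1, 4 replaces 5 (the leftmost entry greater than 4); 5 is bumped to row 2. 5 starts a new row 2. The new tableau is [[2, 4], [5]].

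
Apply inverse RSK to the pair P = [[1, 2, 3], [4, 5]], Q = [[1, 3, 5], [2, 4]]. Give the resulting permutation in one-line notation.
Reverse the RSK construction: for i from n down to 1, find the cell of Q containing i, remove the entry at that cell from P, and reverse-bump it up through P; the value ejected from row 1 is w(i).

Step i=5: Q has 5 at row 1, column 3; remove that cell from P, ejecting 3. So w(5) = 3. P is now [[1, 2], [4, 5]].
Step i=4: Q has 4 at row 2, column 2; remove 5 from row 2 of P and reverse-bump: 5 enters row 1 and ejects 2. So w(4) = 2. P is now [[1, 5], [4]].
Step i=3: Q has 3 at row 1, column 2; remove that cell from P, ejecting 5. So w(3) = 5. P is now [[1], [4]].
Step i=2: Q has 2 at row 2, column 1; remove 4 from row 2 of P and reverse-bump: 4 enters row 1 and ejects 1. So w(2) = 1. P is now [[4]].
Step i=1: Q has 1 at row 1, column 1; remove that cell from P, ejecting 4. So w(1) = 4. P is now [].

So w = 4 1 5 2 3.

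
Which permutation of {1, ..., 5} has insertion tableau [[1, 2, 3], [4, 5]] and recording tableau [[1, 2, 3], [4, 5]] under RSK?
1 4 5 2 3

Reverse the RSK construction: for i from n down to 1, find the cell of Q containing i, remove the entry at that cell from P, and reverse-bump it up through P; the value ejected from row 1 is w(i).

Step i=5: Q has 5 at row 2, column 2; remove 5 from row 2 of P and reverse-bump: 5 enters row 1 and ejects 3. So w(5) = 3. P is now [[1, 2, 5], [4]].
Step i=4: Q has 4 at row 2, column 1; remove 4 from row 2 of P and reverse-bump: 4 enters row 1 and ejects 2. So w(4) = 2. P is now [[1, 4, 5]].
Step i=3: Q has 3 at row 1, column 3; remove that cell from P, ejecting 5. So w(3) = 5. P is now [[1, 4]].
Step i=2: Q has 2 at row 1, column 2; remove that cell from P, ejecting 4. So w(2) = 4. P is now [[1]].
Step i=1: Q has 1 at row 1, column 1; remove that cell from P, ejecting 1. So w(1) = 1. P is now [].

So w = 1 4 5 2 3.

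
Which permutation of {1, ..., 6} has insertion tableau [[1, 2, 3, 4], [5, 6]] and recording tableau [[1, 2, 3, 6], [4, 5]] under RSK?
1 5 6 2 3 4

Reverse RSK: for i = n, n-1, ..., 1, locate i in Q, remove the corresponding corner cell from P, and reverse-bump its entry up through P; the value ejected from row 1 is w(i).

So w = 1 5 6 2 3 4.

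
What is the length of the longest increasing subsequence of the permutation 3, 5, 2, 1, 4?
2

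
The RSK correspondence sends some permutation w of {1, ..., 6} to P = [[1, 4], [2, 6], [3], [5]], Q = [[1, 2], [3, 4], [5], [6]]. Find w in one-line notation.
Reverse the RSK construction: for i from n down to 1, find the cell of Q containing i, remove the entry at that cell from P, and reverse-bump it up through P; the value ejected from row 1 is w(i).

Step i=6: Q has 6 at row 4, column 1; remove 5 from row 4 of P and reverse-bump: 5 enters row 3 and ejects 3; 3 enters row 2 and ejects 2; 2 enters row 1 and ejects 1. So w(6) = 1. P is now [[2, 4], [3, 6], [5]].
Step i=5: Q has 5 at row 3, column 1; remove 5 from row 3 of P and reverse-bump: 5 enters row 2 and ejects 3; 3 enters row 1 and ejects 2. So w(5) = 2. P is now [[3, 4], [5, 6]].
Step i=4: Q has 4 at row 2, column 2; remove 6 from row 2 of P and reverse-bump: 6 enters row 1 and ejects 4. So w(4) = 4. P is now [[3, 6], [5]].
Step i=3: Q has 3 at row 2, column 1; remove 5 from row 2 of P and reverse-bump: 5 enters row 1 and ejects 3. So w(3) = 3. P is now [[5, 6]].
Step i=2: Q has 2 at row 1, column 2; remove that cell from P, ejecting 6. So w(2) = 6. P is now [[5]].
Step i=1: Q has 1 at row 1, column 1; remove that cell from P, ejecting 5. So w(1) = 5. P is now [].

So w = 5 6 3 4 2 1.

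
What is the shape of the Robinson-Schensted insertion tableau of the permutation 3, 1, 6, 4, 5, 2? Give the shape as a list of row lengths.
Row-insert each entry into an empty tableau.

After inserting 3: P = [[3]].
After inserting 1: P = [[1], [3]].
After inserting 6: P = [[1, 6], [3]].
After inserting 4: P = [[1, 4], [3, 6]].
After inserting 5: P = [[1, 4, 5], [3, 6]].
After inserting 2: P = [[1, 2, 5], [3, 4], [6]].

The final insertion tableau P = [[1, 2, 5], [3, 4], [6]] has shape [3, 2, 1].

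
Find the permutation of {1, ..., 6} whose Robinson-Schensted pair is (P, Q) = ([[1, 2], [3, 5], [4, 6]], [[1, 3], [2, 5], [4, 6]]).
Reverse the RSK construction: for i from n down to 1, find the cell of Q containing i, remove the entry at that cell from P, and reverse-bump it up through P; the value ejected from row 1 is w(i).

Step i=6: Q has 6 at row 3, column 2; remove 6 from row 3 of P and reverse-bump: 6 enters row 2 and ejects 5; 5 enters row 1 and ejects 2. So w(6) = 2. P is now [[1, 5], [3, 6], [4]].
Step i=5: Q has 5 at row 2, column 2; remove 6 from row 2 of P and reverse-bump: 6 enters row 1 and ejects 5. So w(5) = 5. P is now [[1, 6], [3], [4]].
Step i=4: Q has 4 at row 3, column 1; remove 4 from row 3 of P and reverse-bump: 4 enters row 2 and ejects 3; 3 enters row 1 and ejects 1. So w(4) = 1. P is now [[3, 6], [4]].
Step i=3: Q has 3 at row 1, column 2; remove that cell from P, ejecting 6. So w(3) = 6. P is now [[3], [4]].
Step i=2: Q has 2 at row 2, column 1; remove 4 from row 2 of P and reverse-bump: 4 enters row 1 and ejects 3. So w(2) = 3. P is now [[4]].
Step i=1: Q has 1 at row 1, column 1; remove that cell from P, ejecting 4. So w(1) = 4. P is now [].

So w = 4 3 6 1 5 2.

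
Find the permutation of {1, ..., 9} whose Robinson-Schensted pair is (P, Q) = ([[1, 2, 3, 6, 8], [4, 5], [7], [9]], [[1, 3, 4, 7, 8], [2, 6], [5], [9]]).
9 1 4 7 2 5 6 8 3

Reverse the RSK construction: for i from n down to 1, find the cell of Q containing i, remove the entry at that cell from P, and reverse-bump it up through P; the value ejected from row 1 is w(i).

Step i=9: Q has 9 at row 4, column 1; remove 9 from row 4 of P and reverse-bump: 9 enters row 3 and ejects 7; 7 enters row 2 and ejects 5; 5 enters row 1 and ejects 3. So w(9) = 3. P is now [[1, 2, 5, 6, 8], [4, 7], [9]].
Step i=8: Q has 8 at row 1, column 5; remove that cell from P, ejecting 8. So w(8) = 8. P is now [[1, 2, 5, 6], [4, 7], [9]].
Step i=7: Q has 7 at row 1, column 4; remove that cell from P, ejecting 6. So w(7) = 6. P is now [[1, 2, 5], [4, 7], [9]].
Step i=6: Q has 6 at row 2, column 2; remove 7 from row 2 of P and reverse-bump: 7 enters row 1 and ejects 5. So w(6) = 5. P is now [[1, 2, 7], [4], [9]].
Step i=5: Q has 5 at row 3, column 1; remove 9 from row 3 of P and reverse-bump: 9 enters row 2 and ejects 4; 4 enters row 1 and ejects 2. So w(5) = 2. P is now [[1, 4, 7], [9]].
Step i=4: Q has 4 at row 1, column 3; remove that cell from P, ejecting 7. So w(4) = 7. P is now [[1, 4], [9]].
Step i=3: Q has 3 at row 1, column 2; remove that cell from P, ejecting 4. So w(3) = 4. P is now [[1], [9]].
Step i=2: Q has 2 at row 2, column 1; remove 9 from row 2 of P and reverse-bump: 9 enters row 1 and ejects 1. So w(2) = 1. P is now [[9]].
Step i=1: Q has 1 at row 1, column 1; remove that cell from P, ejecting 9. So w(1) = 9. P is now [].

So w = 9 1 4 7 2 5 6 8 3.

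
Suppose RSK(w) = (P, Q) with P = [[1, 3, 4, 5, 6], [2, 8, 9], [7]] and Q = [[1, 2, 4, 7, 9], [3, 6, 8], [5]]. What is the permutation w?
Reverse RSK: for i = n, n-1, ..., 1, locate i in Q, remove the corresponding corner cell from P, and reverse-bump its entry up through P; the value ejected from row 1 is w(i).

So w = 2 7 3 8 1 4 9 5 6.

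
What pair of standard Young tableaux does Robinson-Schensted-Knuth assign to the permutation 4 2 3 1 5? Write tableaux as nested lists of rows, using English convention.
Insert each entry of the permutation into P by Schensted row insertion, recording in Q the position of each new cell.

Insert 4: appended to row 1. P = [[4]].
Insert 2: 2 bumps 4 from row 1; 4 starts row 2. P = [[2], [4]].
Insert 3: appended to row 1. P = [[2, 3], [4]].
Insert 1: 1 bumps 2 from row 1; 2 bumps 4 from row 2; 4 starts row 3. P = [[1, 3], [2], [4]].
Insert 5: appended to row 1. P = [[1, 3, 5], [2], [4]].

So P = [[1, 3, 5], [2], [4]], Q = [[1, 3, 5], [2], [4]].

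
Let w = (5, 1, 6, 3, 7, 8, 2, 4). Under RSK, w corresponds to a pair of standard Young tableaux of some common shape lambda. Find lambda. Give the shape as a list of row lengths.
Row-insert each entry into an empty tableau.

After inserting 5: P = [[5]].
After inserting 1: P = [[1], [5]].
After inserting 6: P = [[1, 6], [5]].
After inserting 3: P = [[1, 3], [5, 6]].
After inserting 7: P = [[1, 3, 7], [5, 6]].
After inserting 8: P = [[1, 3, 7, 8], [5, 6]].
After inserting 2: P = [[1, 2, 7, 8], [3, 6], [5]].
After inserting 4: P = [[1, 2, 4, 8], [3, 6, 7], [5]].

The final insertion tableau P = [[1, 2, 4, 8], [3, 6, 7], [5]] has shape [4, 3, 1].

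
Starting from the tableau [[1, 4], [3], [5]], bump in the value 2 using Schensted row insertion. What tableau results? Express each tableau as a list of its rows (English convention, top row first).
[[1, 2], [3, 4], [5]]

In row 1, 2 replaces 4 (the leftmost entry greater than 2); 4 is bumped to row 2. 4 is appended to row 2. The new tableau is [[1, 2], [3, 4], [5]].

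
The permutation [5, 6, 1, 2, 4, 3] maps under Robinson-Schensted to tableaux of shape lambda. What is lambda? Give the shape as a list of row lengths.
[3, 2, 1]

Row-insert each entry into an empty tableau.

After inserting 5: P = [[5]].
After inserting 6: P = [[5, 6]].
After inserting 1: P = [[1, 6], [5]].
After inserting 2: P = [[1, 2], [5, 6]].
After inserting 4: P = [[1, 2, 4], [5, 6]].
After inserting 3: P = [[1, 2, 3], [4, 6], [5]].

The final insertion tableau P = [[1, 2, 3], [4, 6], [5]] has shape [3, 2, 1].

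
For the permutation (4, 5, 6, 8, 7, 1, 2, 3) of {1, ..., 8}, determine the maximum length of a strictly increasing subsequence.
4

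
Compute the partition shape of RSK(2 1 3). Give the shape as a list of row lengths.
[2, 1]

Row-insert each entry into an empty tableau.

After inserting 2: P = [[2]].
After inserting 1: P = [[1], [2]].
After inserting 3: P = [[1, 3], [2]].

The final insertion tableau P = [[1, 3], [2]] has shape [2, 1].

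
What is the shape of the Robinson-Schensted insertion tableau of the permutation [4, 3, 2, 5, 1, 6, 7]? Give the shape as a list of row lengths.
Row-insert each entry into an empty tableau.

After inserting 4: P = [[4]].
After inserting 3: P = [[3], [4]].
After inserting 2: P = [[2], [3], [4]].
After inserting 5: P = [[2, 5], [3], [4]].
After inserting 1: P = [[1, 5], [2], [3], [4]].
After inserting 6: P = [[1, 5, 6], [2], [3], [4]].
After inserting 7: P = [[1, 5, 6, 7], [2], [3], [4]].

The final insertion tableau P = [[1, 5, 6, 7], [2], [3], [4]] has shape [4, 1, 1, 1].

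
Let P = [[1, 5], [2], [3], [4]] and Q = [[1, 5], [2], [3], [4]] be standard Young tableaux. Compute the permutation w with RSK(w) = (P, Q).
Reverse the RSK construction: for i from n down to 1, find the cell of Q containing i, remove the entry at that cell from P, and reverse-bump it up through P; the value ejected from row 1 is w(i).

Step i=5: Q has 5 at row 1, column 2; remove that cell from P, ejecting 5. So w(5) = 5. P is now [[1], [2], [3], [4]].
Step i=4: Q has 4 at row 4, column 1; remove 4 from row 4 of P and reverse-bump: 4 enters row 3 and ejects 3; 3 enters row 2 and ejects 2; 2 enters row 1 and ejects 1. So w(4) = 1. P is now [[2], [3], [4]].
Step i=3: Q has 3 at row 3, column 1; remove 4 from row 3 of P and reverse-bump: 4 enters row 2 and ejects 3; 3 enters row 1 and ejects 2. So w(3) = 2. P is now [[3], [4]].
Step i=2: Q has 2 at row 2, column 1; remove 4 from row 2 of P and reverse-bump: 4 enters row 1 and ejects 3. So w(2) = 3. P is now [[4]].
Step i=1: Q has 1 at row 1, column 1; remove that cell from P, ejecting 4. So w(1) = 4. P is now [].

So w = 4 3 2 1 5.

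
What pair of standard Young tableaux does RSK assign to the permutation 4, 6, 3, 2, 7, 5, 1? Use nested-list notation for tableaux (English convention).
P = [[1, 5, 7], [2, 6], [3], [4]], Q = [[1, 2, 5], [3, 6], [4], [7]]

Insert each entry of the permutation into P by Schensted row insertion, recording in Q the position of each new cell.

Insert 4: appended to row 1. P = [[4]].
Insert 6: appended to row 1. P = [[4, 6]].
Insert 3: 3 bumps 4 from row 1; 4 starts row 2. P = [[3, 6], [4]].
Insert 2: 2 bumps 3 from row 1; 3 bumps 4 from row 2; 4 starts row 3. P = [[2, 6], [3], [4]].
Insert 7: appended to row 1. P = [[2, 6, 7], [3], [4]].
Insert 5: 5 bumps 6 from row 1; 6 appends to row 2. P = [[2, 5, 7], [3, 6], [4]].
Insert 1: 1 bumps 2 from row 1; 2 bumps 3 from row 2; 3 bumps 4 from row 3; 4 starts row 4. P = [[1, 5, 7], [2, 6], [3], [4]].

So P = [[1, 5, 7], [2, 6], [3], [4]], Q = [[1, 2, 5], [3, 6], [4], [7]].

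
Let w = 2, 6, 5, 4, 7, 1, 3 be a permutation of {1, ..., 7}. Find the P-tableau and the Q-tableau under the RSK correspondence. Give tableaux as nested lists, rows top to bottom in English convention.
P = [[1, 3, 7], [2, 4], [5], [6]], Q = [[1, 2, 5], [3, 7], [4], [6]]

Insert each entry of the permutation into P by Schensted row insertion, recording in Q the position of each new cell.

Insert 2: appended to row 1. P = [[2]], Q = [[1]].
Insert 6: appended to row 1. P = [[2, 6]], Q = [[1, 2]].
Insert 5: 5 bumps 6 from row 1; 6 starts row 2. P = [[2, 5], [6]], Q = [[1, 2], [3]].
Insert 4: 4 bumps 5 from row 1; 5 bumps 6 from row 2; 6 starts row 3. P = [[2, 4], [5], [6]], Q = [[1, 2], [3], [4]].
Insert 7: appended to row 1. P = [[2, 4, 7], [5], [6]], Q = [[1, 2, 5], [3], [4]].
Insert 1: 1 bumps 2 from row 1; 2 bumps 5 from row 2; 5 bumps 6 from row 3; 6 starts row 4. P = [[1, 4, 7], [2], [5], [6]], Q = [[1, 2, 5], [3], [4], [6]].
Insert 3: 3 bumps 4 from row 1; 4 appends to row 2. P = [[1, 3, 7], [2, 4], [5], [6]], Q = [[1, 2, 5], [3, 7], [4], [6]].

So P = [[1, 3, 7], [2, 4], [5], [6]], Q = [[1, 2, 5], [3, 7], [4], [6]].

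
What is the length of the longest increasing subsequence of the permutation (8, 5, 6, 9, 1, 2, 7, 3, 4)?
4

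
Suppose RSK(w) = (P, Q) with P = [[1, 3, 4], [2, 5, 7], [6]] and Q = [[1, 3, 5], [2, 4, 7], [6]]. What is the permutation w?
2 1 6 5 7 3 4

Reverse RSK: for i = n, n-1, ..., 1, locate i in Q, remove the corresponding corner cell from P, and reverse-bump its entry up through P; the value ejected from row 1 is w(i).

So w = 2 1 6 5 7 3 4.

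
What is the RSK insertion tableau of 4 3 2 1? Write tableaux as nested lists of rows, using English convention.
P = [[1], [2], [3], [4]]

Insert 4: appended to row 1. P = [[4]].
Insert 3: 3 bumps 4 from row 1; 4 starts row 2. P = [[3], [4]].
Insert 2: 2 bumps 3 from row 1; 3 bumps 4 from row 2; 4 starts row 3. P = [[2], [3], [4]].
Insert 1: 1 bumps 2 from row 1; 2 bumps 3 from row 2; 3 bumps 4 from row 3; 4 starts row 4. P = [[1], [2], [3], [4]].

So P = [[1], [2], [3], [4]].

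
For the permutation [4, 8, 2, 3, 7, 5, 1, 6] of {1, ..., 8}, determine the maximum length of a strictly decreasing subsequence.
4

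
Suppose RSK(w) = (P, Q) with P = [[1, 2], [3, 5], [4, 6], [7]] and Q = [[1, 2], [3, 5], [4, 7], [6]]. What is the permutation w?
Reverse RSK: for i = n, n-1, ..., 1, locate i in Q, remove the corresponding corner cell from P, and reverse-bump its entry up through P; the value ejected from row 1 is w(i).

So w = 4 7 6 3 5 1 2.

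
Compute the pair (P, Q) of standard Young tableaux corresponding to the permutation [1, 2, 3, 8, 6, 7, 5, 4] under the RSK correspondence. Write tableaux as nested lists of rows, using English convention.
P = [[1, 2, 3, 4, 7], [5], [6], [8]], Q = [[1, 2, 3, 4, 6], [5], [7], [8]]

Insert each entry of the permutation into P by Schensted row insertion, recording in Q the position of each new cell.

Insert 1: appended to row 1. P = [[1]].
Insert 2: appended to row 1. P = [[1, 2]].
Insert 3: appended to row 1. P = [[1, 2, 3]].
Insert 8: appended to row 1. P = [[1, 2, 3, 8]].
Insert 6: 6 bumps 8 from row 1; 8 starts row 2. P = [[1, 2, 3, 6], [8]].
Insert 7: appended to row 1. P = [[1, 2, 3, 6, 7], [8]].
Insert 5: 5 bumps 6 from row 1; 6 bumps 8 from row 2; 8 starts row 3. P = [[1, 2, 3, 5, 7], [6], [8]].
Insert 4: 4 bumps 5 from row 1; 5 bumps 6 from row 2; 6 bumps 8 from row 3; 8 starts row 4. P = [[1, 2, 3, 4, 7], [5], [6], [8]].

So P = [[1, 2, 3, 4, 7], [5], [6], [8]], Q = [[1, 2, 3, 4, 6], [5], [7], [8]].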